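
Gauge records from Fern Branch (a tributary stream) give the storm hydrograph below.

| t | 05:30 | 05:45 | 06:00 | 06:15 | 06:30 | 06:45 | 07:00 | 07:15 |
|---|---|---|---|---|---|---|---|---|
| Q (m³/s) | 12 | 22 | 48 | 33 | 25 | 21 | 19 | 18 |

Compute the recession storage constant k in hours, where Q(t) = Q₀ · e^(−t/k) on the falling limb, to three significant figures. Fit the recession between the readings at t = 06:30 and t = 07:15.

k ≈ 2.28 h

On the falling limb, Q drops from 25 to 18 m³/s between t = 06:30 and t = 07:15 (Δt = 0.75 h).
k = −Δt / ln(Q₂/Q₁) = −0.75 / ln(18/25) = 2.28 h.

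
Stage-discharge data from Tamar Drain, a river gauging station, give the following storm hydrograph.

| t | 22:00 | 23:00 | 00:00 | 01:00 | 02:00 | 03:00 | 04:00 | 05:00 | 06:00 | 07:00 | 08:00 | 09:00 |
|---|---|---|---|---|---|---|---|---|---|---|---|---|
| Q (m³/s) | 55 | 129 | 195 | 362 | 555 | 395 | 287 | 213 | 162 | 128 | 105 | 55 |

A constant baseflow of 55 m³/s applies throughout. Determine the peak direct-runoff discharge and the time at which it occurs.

Q_p = 500.0 m³/s at t = 02:00

Subtracting baseflow gives direct-runoff ordinates: 0.0, 74.0, 140.0, 307.0, 500.0, 340.0, 232.0, 158.0, 107.0, 73.0, 50.0, 0.0 m³/s.
The maximum is 500.0 m³/s, occurring at the reading for t = 02:00.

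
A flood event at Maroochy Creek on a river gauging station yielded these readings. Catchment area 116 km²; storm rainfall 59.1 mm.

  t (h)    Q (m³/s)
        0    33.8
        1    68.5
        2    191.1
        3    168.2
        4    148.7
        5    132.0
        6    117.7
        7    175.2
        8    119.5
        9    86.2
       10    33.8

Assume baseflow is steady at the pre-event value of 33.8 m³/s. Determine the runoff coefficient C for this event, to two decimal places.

ΣQ_DR = 902.9 m³/s; V = ΣQ_DR·Δt = 3.250 × 10^6 m³.
Runoff depth d = V / A = 28.02 mm.
C = d / P = 28.02 / 59.1 = 0.47.

C ≈ 0.47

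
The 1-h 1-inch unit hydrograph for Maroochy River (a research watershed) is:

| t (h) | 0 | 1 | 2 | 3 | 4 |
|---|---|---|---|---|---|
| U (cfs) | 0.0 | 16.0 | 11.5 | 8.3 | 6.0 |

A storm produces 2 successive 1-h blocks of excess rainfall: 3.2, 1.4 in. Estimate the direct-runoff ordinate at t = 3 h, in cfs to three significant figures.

By discrete convolution, Q_j = Σ (P_i / 1 in) · U_{j−i}.
At t = 3 h (j=3): Q = (3.2/1)·8.3 + (1.4/1)·11.5 = 42.7 cfs.

Q ≈ 42.7 cfs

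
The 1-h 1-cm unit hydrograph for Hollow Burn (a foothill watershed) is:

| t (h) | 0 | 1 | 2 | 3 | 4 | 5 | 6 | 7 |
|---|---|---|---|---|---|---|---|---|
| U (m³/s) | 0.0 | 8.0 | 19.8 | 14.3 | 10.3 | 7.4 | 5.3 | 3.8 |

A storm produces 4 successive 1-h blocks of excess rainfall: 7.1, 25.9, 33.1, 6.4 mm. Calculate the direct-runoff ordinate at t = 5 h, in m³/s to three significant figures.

By discrete convolution, Q_j = Σ (P_i / 10 mm) · U_{j−i}.
At t = 5 h (j=5): Q = (7.1/10)·7.4 + (25.9/10)·10.3 + (33.1/10)·14.3 + (6.4/10)·19.8 = 91.9 m³/s.

Q ≈ 91.9 m³/s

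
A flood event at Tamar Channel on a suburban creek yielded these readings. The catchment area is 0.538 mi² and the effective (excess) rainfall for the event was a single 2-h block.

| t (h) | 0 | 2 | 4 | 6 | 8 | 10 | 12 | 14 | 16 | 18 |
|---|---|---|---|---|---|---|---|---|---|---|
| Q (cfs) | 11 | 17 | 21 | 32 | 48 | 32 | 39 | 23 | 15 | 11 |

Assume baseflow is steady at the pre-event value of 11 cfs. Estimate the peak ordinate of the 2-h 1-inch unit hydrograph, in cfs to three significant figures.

Direct runoff: 0.0, 6.0, 10.0, 21.0, 37.0, 21.0, 28.0, 12.0, 4.0, 0.0 cfs; ΣQ_DR = 139.0 cfs, peak = 37.0 cfs.
Runoff depth d = ΣQ_DR·Δt / A = 139.0 × 7200 / (0.538 mi²) = 0.8007 in.
The 1-inch UH is the DRH scaled by (1 in)/d, so U_p = 37.0 × 1/0.8007 = 46.2 cfs.

U_p ≈ 46.2 cfs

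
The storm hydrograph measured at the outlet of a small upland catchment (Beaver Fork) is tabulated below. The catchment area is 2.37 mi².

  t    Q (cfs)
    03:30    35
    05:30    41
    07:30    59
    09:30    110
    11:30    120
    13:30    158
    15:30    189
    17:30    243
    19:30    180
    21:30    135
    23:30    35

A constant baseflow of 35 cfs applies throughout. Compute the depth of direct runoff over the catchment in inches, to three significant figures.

d ≈ 1.20 in

Direct runoff: 0.0, 6.0, 24.0, 75.0, 85.0, 123.0, 154.0, 208.0, 145.0, 100.0, 0.0 cfs; ΣQ_DR = 920.0 cfs.
V = ΣQ_DR · Δt = 920.0 × 7200 s = 6.624 × 10^6 ft³.
Over A = 2.37 mi², depth = V / A = 1.20 in.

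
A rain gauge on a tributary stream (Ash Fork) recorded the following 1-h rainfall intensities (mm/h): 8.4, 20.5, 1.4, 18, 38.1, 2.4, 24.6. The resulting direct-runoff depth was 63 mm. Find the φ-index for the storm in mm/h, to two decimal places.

Only the 4 blocks with intensity above φ contribute runoff: 20.5, 18, 38.1, 24.6 mm/h.
Σ(I−φ)·Δt = d  ⇒  (20.5+18+38.1+24.6 − 4φ)·1 = 63
φ = (101.2 − 63/1) / 4 = 9.55 mm/h.

φ ≈ 9.55 mm/h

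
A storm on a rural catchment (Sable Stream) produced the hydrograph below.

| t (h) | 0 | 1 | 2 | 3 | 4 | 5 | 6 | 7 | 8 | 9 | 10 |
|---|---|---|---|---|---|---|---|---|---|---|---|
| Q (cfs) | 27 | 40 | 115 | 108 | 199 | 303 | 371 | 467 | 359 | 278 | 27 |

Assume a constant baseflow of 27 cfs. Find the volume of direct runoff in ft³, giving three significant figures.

V ≈ 7.19 × 10^6 ft³

Direct-runoff ordinates (Q − Q_b): 0.0, 13.0, 88.0, 81.0, 172.0, 276.0, 344.0, 440.0, 332.0, 251.0, 0.0 cfs.
ΣQ_DR = 1997 cfs.
With Δt = 1 h = 3600 s, V = ΣQ_DR · Δt = 1997 × 3600 = 7.19 × 10^6 ft³.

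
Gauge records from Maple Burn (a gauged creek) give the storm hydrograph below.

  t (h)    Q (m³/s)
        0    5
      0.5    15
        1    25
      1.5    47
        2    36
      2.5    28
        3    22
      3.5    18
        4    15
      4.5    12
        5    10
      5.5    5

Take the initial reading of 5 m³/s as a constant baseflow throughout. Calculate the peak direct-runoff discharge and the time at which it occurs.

Q_p = 42.0 m³/s at t = 1.5 h

Subtracting baseflow gives direct-runoff ordinates: 0.0, 10.0, 20.0, 42.0, 31.0, 23.0, 17.0, 13.0, 10.0, 7.0, 5.0, 0.0 m³/s.
The maximum is 42.0 m³/s, occurring at the reading for t = 1.5 h.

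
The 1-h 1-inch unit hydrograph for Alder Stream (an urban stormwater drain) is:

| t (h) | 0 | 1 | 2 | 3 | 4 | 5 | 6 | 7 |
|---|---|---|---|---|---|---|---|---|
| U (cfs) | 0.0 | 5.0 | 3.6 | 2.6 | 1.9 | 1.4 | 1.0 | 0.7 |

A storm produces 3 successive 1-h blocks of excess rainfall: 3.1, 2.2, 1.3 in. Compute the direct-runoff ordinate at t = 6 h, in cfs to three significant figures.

By discrete convolution, Q_j = Σ (P_i / 1 in) · U_{j−i}.
At t = 6 h (j=6): Q = (3.1/1)·1.0 + (2.2/1)·1.4 + (1.3/1)·1.9 = 8.65 cfs.

Q ≈ 8.65 cfs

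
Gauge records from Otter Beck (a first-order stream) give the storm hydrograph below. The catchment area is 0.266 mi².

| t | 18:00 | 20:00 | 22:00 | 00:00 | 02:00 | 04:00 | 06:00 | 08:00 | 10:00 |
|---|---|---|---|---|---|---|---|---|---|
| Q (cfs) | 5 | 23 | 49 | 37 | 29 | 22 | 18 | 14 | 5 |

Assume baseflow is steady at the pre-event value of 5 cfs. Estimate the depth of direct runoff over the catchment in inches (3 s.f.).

d ≈ 1.83 in

Direct runoff: 0.0, 18.0, 44.0, 32.0, 24.0, 17.0, 13.0, 9.0, 0.0 cfs; ΣQ_DR = 157.0 cfs.
V = ΣQ_DR · Δt = 157.0 × 7200 s = 1.130 × 10^6 ft³.
Over A = 0.266 mi², depth = V / A = 1.83 in.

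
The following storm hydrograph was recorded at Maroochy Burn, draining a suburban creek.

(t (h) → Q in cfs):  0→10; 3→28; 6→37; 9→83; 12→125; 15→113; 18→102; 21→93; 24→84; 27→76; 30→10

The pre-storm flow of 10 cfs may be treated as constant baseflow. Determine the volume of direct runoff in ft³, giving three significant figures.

V ≈ 7.03 × 10^6 ft³

Direct-runoff ordinates (Q − Q_b): 0.0, 18.0, 27.0, 73.0, 115.0, 103.0, 92.0, 83.0, 74.0, 66.0, 0.0 cfs.
ΣQ_DR = 651.0 cfs.
With Δt = 3 h = 10800 s, V = ΣQ_DR · Δt = 651.0 × 10800 = 7.03 × 10^6 ft³.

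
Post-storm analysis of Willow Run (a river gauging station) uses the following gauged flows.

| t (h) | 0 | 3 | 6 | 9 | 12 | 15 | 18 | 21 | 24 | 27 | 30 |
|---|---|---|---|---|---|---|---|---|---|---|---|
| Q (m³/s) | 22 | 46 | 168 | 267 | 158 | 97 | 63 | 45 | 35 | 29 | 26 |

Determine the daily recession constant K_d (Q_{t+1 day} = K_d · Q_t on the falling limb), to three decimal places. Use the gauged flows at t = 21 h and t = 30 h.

K_d ≈ 0.232

Between t = 21 h and t = 30 h the flow falls from 45 to 26 m³/s over 3×3 h = 9 h.
Per-interval ratio K = (26/45)^(1/3) = 0.8329; K_d = K^(24/3) = 0.232.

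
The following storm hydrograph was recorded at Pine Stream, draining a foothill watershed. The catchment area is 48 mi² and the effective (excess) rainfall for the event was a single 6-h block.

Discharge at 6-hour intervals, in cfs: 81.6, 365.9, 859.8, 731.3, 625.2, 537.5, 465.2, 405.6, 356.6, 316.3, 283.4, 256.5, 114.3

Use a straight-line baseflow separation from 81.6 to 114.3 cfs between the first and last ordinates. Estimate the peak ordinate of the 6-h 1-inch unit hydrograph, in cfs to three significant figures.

Direct runoff: 0.00, 281.57, 772.75, 641.52, 532.70, 442.27, 367.25, 304.93, 253.20, 210.18, 174.55, 144.93, 0.00 cfs; ΣQ_DR = 4126 cfs, peak = 772.75 cfs.
Runoff depth d = ΣQ_DR·Δt / A = 4126 × 21600 / (48 mi²) = 0.7992 in.
The 1-inch UH is the DRH scaled by (1 in)/d, so U_p = 772.75 × 1/0.7992 = 967 cfs.

U_p ≈ 967 cfs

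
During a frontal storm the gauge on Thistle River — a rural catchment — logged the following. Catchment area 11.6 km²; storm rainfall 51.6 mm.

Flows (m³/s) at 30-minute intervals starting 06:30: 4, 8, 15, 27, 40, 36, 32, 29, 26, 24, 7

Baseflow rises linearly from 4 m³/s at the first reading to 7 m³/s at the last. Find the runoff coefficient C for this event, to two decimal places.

C ≈ 0.56

ΣQ_DR = 187.5 m³/s; V = ΣQ_DR·Δt = 3.375 × 10^5 m³.
Runoff depth d = V / A = 29.09 mm.
C = d / P = 29.09 / 51.6 = 0.56.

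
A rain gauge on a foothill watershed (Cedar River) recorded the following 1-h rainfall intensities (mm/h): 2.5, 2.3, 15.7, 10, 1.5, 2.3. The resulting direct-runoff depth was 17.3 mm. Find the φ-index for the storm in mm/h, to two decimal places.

φ ≈ 4.20 mm/h

Only the 2 blocks with intensity above φ contribute runoff: 15.7, 10 mm/h.
Σ(I−φ)·Δt = d  ⇒  (15.7+10 − 2φ)·1 = 17.3
φ = (25.70 − 17.3/1) / 2 = 4.20 mm/h.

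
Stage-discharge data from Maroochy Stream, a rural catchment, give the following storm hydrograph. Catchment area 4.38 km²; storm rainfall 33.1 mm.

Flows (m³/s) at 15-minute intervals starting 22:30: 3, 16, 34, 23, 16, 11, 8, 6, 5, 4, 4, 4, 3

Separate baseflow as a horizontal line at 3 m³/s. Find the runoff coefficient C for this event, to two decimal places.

C ≈ 0.61

ΣQ_DR = 98.00 m³/s; V = ΣQ_DR·Δt = 88200 m³.
Runoff depth d = V / A = 20.14 mm.
C = d / P = 20.14 / 33.1 = 0.61.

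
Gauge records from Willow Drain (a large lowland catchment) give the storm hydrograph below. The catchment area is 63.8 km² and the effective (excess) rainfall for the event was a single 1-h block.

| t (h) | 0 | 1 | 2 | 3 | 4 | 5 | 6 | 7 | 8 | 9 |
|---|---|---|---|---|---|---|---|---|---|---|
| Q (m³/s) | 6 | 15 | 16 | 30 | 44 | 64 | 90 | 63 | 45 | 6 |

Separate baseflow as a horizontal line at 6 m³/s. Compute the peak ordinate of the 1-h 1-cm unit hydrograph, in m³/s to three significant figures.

Direct runoff: 0.0, 9.0, 10.0, 24.0, 38.0, 58.0, 84.0, 57.0, 39.0, 0.0 m³/s; ΣQ_DR = 319.0 m³/s, peak = 84.0 m³/s.
Runoff depth d = ΣQ_DR·Δt / A = 319.0 × 3600 / (63.8 km²) = 18.00 mm.
The 1-cm UH is the DRH scaled by (10 mm)/d, so U_p = 84.0 × 10/18.00 = 46.7 m³/s.

U_p ≈ 46.7 m³/s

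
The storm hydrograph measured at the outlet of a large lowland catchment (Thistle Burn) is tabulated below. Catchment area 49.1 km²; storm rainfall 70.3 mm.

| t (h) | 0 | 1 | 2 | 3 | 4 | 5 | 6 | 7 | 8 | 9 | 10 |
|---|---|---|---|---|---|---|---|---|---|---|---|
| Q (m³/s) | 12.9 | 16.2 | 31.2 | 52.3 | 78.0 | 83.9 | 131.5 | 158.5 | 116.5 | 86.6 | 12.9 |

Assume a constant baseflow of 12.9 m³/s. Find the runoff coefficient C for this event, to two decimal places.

ΣQ_DR = 638.6 m³/s; V = ΣQ_DR·Δt = 2.299 × 10^6 m³.
Runoff depth d = V / A = 46.82 mm.
C = d / P = 46.82 / 70.3 = 0.67.

C ≈ 0.67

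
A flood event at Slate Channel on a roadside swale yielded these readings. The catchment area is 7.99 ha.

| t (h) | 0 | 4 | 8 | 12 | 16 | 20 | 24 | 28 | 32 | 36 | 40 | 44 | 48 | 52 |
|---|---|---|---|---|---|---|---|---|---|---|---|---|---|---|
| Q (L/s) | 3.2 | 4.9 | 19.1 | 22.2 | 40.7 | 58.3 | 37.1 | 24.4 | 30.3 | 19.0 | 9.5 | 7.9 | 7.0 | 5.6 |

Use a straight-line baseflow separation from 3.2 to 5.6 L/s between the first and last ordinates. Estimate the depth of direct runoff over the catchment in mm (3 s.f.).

Direct runoff: 0.00, 1.52, 15.53, 18.45, 36.76, 54.18, 32.79, 19.91, 25.62, 14.14, 4.45, 2.67, 1.58, 0.00 L/s; ΣQ_DR = 227.6 L/s.
V = ΣQ_DR · Δt = 227.6 × 14400 s = 3.277 × 10^6 L.
Over A = 7.99 ha, depth = V / A = 41.0 mm.

d ≈ 41.0 mm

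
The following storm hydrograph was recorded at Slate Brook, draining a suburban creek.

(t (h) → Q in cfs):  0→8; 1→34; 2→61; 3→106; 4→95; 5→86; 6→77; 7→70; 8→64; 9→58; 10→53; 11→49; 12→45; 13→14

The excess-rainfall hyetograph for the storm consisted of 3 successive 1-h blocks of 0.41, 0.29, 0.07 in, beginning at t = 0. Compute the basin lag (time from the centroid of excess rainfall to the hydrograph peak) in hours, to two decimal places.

t_L ≈ 1.94 h

Centroid of excess rainfall: t_c = Σ P_i·t̄_i / ΣP_i = 1.0584 h (block centres at 0.5, 1.5, 2.5 h).
Hydrograph peak occurs at t = 3 h, so basin lag t_L = 3 − 1.0584 = 1.94 h.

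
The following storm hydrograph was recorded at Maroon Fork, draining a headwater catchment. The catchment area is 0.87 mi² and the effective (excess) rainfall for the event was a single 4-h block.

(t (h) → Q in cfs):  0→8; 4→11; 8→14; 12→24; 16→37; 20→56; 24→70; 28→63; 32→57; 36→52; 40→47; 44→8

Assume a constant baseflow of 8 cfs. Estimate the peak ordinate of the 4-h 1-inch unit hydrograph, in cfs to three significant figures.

U_p ≈ 24.8 cfs

Direct runoff: 0.0, 3.0, 6.0, 16.0, 29.0, 48.0, 62.0, 55.0, 49.0, 44.0, 39.0, 0.0 cfs; ΣQ_DR = 351.0 cfs, peak = 62.0 cfs.
Runoff depth d = ΣQ_DR·Δt / A = 351.0 × 14400 / (0.87 mi²) = 2.501 in.
The 1-inch UH is the DRH scaled by (1 in)/d, so U_p = 62.0 × 1/2.501 = 24.8 cfs.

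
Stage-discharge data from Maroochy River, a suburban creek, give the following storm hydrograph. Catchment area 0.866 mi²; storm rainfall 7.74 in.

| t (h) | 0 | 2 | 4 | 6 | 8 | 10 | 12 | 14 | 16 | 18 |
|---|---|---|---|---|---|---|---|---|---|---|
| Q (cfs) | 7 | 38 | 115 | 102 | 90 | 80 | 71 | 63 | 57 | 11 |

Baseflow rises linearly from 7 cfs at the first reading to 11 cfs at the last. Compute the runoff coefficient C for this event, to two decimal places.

C ≈ 0.25

ΣQ_DR = 544.0 cfs; V = ΣQ_DR·Δt = 3.917 × 10^6 ft³.
Runoff depth d = V / A = 1.947 in.
C = d / P = 1.947 / 7.74 = 0.25.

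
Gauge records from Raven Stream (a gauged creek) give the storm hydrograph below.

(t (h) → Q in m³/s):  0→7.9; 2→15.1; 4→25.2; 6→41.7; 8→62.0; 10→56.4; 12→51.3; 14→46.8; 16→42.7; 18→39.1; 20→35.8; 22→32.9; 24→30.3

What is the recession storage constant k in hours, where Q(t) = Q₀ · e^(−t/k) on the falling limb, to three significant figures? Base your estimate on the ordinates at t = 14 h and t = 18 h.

On the falling limb, Q drops from 46.8 to 39.1 m³/s between t = 14 h and t = 18 h (Δt = 4 h).
k = −Δt / ln(Q₂/Q₁) = −4 / ln(39.1/46.8) = 22.3 h.

k ≈ 22.3 h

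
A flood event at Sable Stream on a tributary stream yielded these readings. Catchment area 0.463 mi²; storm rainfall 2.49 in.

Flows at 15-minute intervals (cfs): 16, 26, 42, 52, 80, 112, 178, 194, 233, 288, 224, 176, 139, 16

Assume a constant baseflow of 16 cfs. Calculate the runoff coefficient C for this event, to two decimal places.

ΣQ_DR = 1552 cfs; V = ΣQ_DR·Δt = 1.397 × 10^6 ft³.
Runoff depth d = V / A = 1.299 in.
C = d / P = 1.299 / 2.49 = 0.52.

C ≈ 0.52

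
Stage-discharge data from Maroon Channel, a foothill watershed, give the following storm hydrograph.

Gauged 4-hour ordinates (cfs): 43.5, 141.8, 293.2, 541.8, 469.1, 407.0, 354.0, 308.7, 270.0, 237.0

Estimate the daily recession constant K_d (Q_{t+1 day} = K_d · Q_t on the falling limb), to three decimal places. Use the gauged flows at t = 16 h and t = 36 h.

Between t = 16 h and t = 36 h the flow falls from 469.1 to 237.0 cfs over 5×4 h = 20 h.
Per-interval ratio K = (237.0/469.1)^(1/5) = 0.8724; K_d = K^(24/4) = 0.441.

K_d ≈ 0.441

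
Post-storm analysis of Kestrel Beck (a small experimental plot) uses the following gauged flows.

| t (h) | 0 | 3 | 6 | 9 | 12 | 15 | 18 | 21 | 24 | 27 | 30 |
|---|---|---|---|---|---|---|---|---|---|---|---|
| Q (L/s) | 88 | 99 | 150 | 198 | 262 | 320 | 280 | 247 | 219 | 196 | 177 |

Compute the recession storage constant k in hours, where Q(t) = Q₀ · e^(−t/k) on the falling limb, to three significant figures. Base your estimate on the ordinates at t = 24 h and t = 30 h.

On the falling limb, Q drops from 219 to 177 L/s between t = 24 h and t = 30 h (Δt = 6 h).
k = −Δt / ln(Q₂/Q₁) = −6 / ln(177/219) = 28.2 h.

k ≈ 28.2 h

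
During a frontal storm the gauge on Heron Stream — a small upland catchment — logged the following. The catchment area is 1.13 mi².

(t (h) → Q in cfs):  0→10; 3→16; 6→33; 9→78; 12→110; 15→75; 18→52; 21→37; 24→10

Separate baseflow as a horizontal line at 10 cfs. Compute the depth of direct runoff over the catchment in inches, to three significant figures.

d ≈ 1.36 in

Direct runoff: 0.0, 6.0, 23.0, 68.0, 100.0, 65.0, 42.0, 27.0, 0.0 cfs; ΣQ_DR = 331.0 cfs.
V = ΣQ_DR · Δt = 331.0 × 10800 s = 3.575 × 10^6 ft³.
Over A = 1.13 mi², depth = V / A = 1.36 in.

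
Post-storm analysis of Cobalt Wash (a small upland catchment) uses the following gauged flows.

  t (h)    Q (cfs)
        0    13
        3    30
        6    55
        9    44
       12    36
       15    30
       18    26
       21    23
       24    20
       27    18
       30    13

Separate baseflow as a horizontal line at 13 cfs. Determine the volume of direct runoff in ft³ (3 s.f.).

Direct-runoff ordinates (Q − Q_b): 0.0, 17.0, 42.0, 31.0, 23.0, 17.0, 13.0, 10.0, 7.0, 5.0, 0.0 cfs.
ΣQ_DR = 165.0 cfs.
With Δt = 3 h = 10800 s, V = ΣQ_DR · Δt = 165.0 × 10800 = 1.78 × 10^6 ft³.

V ≈ 1.78 × 10^6 ft³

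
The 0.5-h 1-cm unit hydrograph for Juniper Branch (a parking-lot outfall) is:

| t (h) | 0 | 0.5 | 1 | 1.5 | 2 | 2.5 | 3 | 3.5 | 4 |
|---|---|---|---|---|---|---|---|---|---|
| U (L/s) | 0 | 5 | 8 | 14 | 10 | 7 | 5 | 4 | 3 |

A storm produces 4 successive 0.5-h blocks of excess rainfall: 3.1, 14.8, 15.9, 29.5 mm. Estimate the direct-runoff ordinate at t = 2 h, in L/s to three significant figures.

Q ≈ 51.3 L/s

By discrete convolution, Q_j = Σ (P_i / 10 mm) · U_{j−i}.
At t = 2 h (j=4): Q = (3.1/10)·10 + (14.8/10)·14 + (15.9/10)·8 + (29.5/10)·5 = 51.3 L/s.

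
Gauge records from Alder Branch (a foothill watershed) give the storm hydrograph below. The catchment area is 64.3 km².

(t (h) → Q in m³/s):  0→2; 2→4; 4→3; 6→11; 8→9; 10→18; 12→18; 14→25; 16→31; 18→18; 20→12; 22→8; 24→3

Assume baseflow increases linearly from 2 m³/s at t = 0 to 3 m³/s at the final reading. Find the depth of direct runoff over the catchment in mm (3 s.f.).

d ≈ 14.5 mm

Direct runoff: 0.00, 1.92, 0.83, 8.75, 6.67, 15.58, 15.50, 22.42, 28.33, 15.25, 9.17, 5.08, 0.00 m³/s; ΣQ_DR = 129.5 m³/s.
V = ΣQ_DR · Δt = 129.5 × 7200 s = 9.324 × 10^5 m³.
Over A = 64.3 km², depth = V / A = 14.5 mm.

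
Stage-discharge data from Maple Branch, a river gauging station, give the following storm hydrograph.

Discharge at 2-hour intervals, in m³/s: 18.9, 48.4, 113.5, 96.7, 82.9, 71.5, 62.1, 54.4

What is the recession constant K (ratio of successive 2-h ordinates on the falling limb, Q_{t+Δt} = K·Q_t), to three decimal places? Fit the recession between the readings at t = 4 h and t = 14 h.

K ≈ 0.863

Using the recession-limb readings at t = 4 h and t = 14 h: Q falls from 113.5 to 54.4 m³/s over 5 intervals.
K = (Q₂/Q₁)^(1/5) = (54.4/113.5)^(1/5) = 0.863.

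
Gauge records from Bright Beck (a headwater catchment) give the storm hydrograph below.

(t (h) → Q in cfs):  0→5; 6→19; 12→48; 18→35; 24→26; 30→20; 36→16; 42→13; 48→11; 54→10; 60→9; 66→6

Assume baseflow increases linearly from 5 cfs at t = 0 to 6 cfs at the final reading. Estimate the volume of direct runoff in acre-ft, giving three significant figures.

V ≈ 75.4 acre-ft

Direct-runoff ordinates (Q − Q_b): 0.00, 13.91, 42.82, 29.73, 20.64, 14.55, 10.45, 7.36, 5.27, 4.18, 3.09, 0.00 cfs.
ΣQ_DR = 152.0 cfs.
With Δt = 6 h = 21600 s, V = ΣQ_DR · Δt = 152.0 × 21600 = 3.28 × 10^6 ft³ = 75.4 acre-ft.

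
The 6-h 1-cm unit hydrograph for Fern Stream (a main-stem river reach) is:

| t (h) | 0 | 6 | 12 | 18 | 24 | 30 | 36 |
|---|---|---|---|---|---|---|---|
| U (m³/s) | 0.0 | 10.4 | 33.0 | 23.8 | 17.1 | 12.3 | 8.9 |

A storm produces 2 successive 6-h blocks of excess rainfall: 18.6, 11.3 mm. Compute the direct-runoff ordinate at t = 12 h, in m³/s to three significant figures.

By discrete convolution, Q_j = Σ (P_i / 10 mm) · U_{j−i}.
At t = 12 h (j=2): Q = (18.6/10)·33.0 + (11.3/10)·10.4 = 73.1 m³/s.

Q ≈ 73.1 m³/s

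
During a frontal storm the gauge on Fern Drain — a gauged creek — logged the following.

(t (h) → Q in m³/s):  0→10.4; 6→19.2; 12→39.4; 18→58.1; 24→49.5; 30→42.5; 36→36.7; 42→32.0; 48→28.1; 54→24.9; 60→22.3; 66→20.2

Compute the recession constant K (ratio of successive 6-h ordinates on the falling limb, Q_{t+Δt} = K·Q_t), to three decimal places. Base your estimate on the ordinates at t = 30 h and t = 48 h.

Using the recession-limb readings at t = 30 h and t = 48 h: Q falls from 42.5 to 28.1 m³/s over 3 intervals.
K = (Q₂/Q₁)^(1/3) = (28.1/42.5)^(1/3) = 0.871.

K ≈ 0.871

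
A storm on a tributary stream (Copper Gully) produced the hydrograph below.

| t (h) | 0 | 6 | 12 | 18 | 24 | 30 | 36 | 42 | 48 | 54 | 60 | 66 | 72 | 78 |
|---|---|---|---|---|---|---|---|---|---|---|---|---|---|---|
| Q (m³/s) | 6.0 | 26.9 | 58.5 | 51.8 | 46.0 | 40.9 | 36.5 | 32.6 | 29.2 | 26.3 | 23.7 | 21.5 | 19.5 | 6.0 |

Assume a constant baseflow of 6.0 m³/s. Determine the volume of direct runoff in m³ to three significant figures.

V ≈ 7.37 × 10^6 m³

Direct-runoff ordinates (Q − Q_b): 0.0, 20.9, 52.5, 45.8, 40.0, 34.9, 30.5, 26.6, 23.2, 20.3, 17.7, 15.5, 13.5, 0.0 m³/s.
ΣQ_DR = 341.4 m³/s.
With Δt = 6 h = 21600 s, V = ΣQ_DR · Δt = 341.4 × 21600 = 7.37 × 10^6 m³.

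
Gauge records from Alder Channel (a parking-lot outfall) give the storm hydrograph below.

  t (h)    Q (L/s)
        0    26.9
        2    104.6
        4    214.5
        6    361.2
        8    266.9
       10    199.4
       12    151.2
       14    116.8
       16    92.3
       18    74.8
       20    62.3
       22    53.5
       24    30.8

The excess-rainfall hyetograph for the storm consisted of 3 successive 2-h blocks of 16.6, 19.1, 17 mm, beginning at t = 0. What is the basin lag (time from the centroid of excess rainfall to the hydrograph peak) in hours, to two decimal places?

Centroid of excess rainfall: t_c = Σ P_i·t̄_i / ΣP_i = 3.0152 h (block centres at 1, 3, 5 h).
Hydrograph peak occurs at t = 6 h, so basin lag t_L = 6 − 3.0152 = 2.98 h.

t_L ≈ 2.98 h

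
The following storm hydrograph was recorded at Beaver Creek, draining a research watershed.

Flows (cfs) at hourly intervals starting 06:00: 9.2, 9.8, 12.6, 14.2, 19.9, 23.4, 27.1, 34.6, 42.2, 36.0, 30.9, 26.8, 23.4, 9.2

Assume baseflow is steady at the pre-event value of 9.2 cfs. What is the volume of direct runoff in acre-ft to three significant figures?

Direct-runoff ordinates (Q − Q_b): 0.0, 0.6, 3.4, 5.0, 10.7, 14.2, 17.9, 25.4, 33.0, 26.8, 21.7, 17.6, 14.2, 0.0 cfs.
ΣQ_DR = 190.5 cfs.
With Δt = 1 h = 3600 s, V = ΣQ_DR · Δt = 190.5 × 3600 = 6.86 × 10^5 ft³ = 15.7 acre-ft.

V ≈ 15.7 acre-ft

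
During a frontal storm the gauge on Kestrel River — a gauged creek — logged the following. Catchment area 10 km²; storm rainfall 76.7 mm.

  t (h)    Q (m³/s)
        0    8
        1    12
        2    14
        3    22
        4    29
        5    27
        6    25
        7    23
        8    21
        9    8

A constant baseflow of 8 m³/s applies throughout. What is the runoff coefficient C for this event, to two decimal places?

ΣQ_DR = 109.0 m³/s; V = ΣQ_DR·Δt = 3.924 × 10^5 m³.
Runoff depth d = V / A = 39.24 mm.
C = d / P = 39.24 / 76.7 = 0.51.

C ≈ 0.51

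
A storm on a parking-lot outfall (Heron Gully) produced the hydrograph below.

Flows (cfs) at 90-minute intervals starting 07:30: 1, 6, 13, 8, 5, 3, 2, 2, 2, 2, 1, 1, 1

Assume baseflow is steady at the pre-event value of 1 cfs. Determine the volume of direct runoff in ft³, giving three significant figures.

Direct-runoff ordinates (Q − Q_b): 0.0, 5.0, 12.0, 7.0, 4.0, 2.0, 1.0, 1.0, 1.0, 1.0, 0.0, 0.0, 0.0 cfs.
ΣQ_DR = 34.00 cfs.
With Δt = 1.5 h = 5400 s, V = ΣQ_DR · Δt = 34.00 × 5400 = 1.84 × 10^5 ft³.

V ≈ 1.84 × 10^5 ft³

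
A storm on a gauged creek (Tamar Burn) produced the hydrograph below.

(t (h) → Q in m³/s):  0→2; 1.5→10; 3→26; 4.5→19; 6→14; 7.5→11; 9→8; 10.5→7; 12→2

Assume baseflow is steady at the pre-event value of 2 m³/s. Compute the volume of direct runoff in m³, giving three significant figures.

Direct-runoff ordinates (Q − Q_b): 0.0, 8.0, 24.0, 17.0, 12.0, 9.0, 6.0, 5.0, 0.0 m³/s.
ΣQ_DR = 81.00 m³/s.
With Δt = 1.5 h = 5400 s, V = ΣQ_DR · Δt = 81.00 × 5400 = 4.37 × 10^5 m³.

V ≈ 4.37 × 10^5 m³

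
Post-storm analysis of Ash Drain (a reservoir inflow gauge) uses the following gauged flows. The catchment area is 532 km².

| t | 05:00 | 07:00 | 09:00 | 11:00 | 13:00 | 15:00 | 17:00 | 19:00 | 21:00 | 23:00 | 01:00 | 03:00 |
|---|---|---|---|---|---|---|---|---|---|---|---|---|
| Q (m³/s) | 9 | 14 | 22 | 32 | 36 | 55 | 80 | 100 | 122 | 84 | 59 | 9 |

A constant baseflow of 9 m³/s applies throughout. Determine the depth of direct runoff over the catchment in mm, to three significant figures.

d ≈ 6.96 mm

Direct runoff: 0.0, 5.0, 13.0, 23.0, 27.0, 46.0, 71.0, 91.0, 113.0, 75.0, 50.0, 0.0 m³/s; ΣQ_DR = 514.0 m³/s.
V = ΣQ_DR · Δt = 514.0 × 7200 s = 3.701 × 10^6 m³.
Over A = 532 km², depth = V / A = 6.96 mm.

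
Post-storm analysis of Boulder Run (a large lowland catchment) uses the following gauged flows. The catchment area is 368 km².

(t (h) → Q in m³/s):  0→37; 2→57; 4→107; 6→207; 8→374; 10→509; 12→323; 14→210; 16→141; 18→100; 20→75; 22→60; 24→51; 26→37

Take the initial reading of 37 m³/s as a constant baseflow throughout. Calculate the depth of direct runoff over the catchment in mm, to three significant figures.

Direct runoff: 0.0, 20.0, 70.0, 170.0, 337.0, 472.0, 286.0, 173.0, 104.0, 63.0, 38.0, 23.0, 14.0, 0.0 m³/s; ΣQ_DR = 1770 m³/s.
V = ΣQ_DR · Δt = 1770 × 7200 s = 1.274 × 10^7 m³.
Over A = 368 km², depth = V / A = 34.6 mm.

d ≈ 34.6 mm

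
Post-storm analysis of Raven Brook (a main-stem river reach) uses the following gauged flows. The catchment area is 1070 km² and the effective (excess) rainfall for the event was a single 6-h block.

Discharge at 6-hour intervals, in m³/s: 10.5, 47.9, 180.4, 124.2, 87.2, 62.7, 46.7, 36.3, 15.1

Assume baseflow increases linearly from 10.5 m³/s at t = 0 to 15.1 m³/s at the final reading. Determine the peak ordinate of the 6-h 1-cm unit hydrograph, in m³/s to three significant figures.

Direct runoff: 0.00, 36.83, 168.75, 111.97, 74.40, 49.33, 32.75, 21.77, 0.00 m³/s; ΣQ_DR = 495.8 m³/s, peak = 168.75 m³/s.
Runoff depth d = ΣQ_DR·Δt / A = 495.8 × 21600 / (1070 km²) = 10.01 mm.
The 1-cm UH is the DRH scaled by (10 mm)/d, so U_p = 168.75 × 10/10.01 = 169 m³/s.

U_p ≈ 169 m³/s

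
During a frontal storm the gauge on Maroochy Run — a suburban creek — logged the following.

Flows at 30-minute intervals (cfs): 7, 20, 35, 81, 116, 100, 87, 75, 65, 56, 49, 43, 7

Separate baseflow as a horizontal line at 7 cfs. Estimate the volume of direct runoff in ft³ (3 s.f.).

Direct-runoff ordinates (Q − Q_b): 0.0, 13.0, 28.0, 74.0, 109.0, 93.0, 80.0, 68.0, 58.0, 49.0, 42.0, 36.0, 0.0 cfs.
ΣQ_DR = 650.0 cfs.
With Δt = 0.5 h = 1800 s, V = ΣQ_DR · Δt = 650.0 × 1800 = 1.17 × 10^6 ft³.

V ≈ 1.17 × 10^6 ft³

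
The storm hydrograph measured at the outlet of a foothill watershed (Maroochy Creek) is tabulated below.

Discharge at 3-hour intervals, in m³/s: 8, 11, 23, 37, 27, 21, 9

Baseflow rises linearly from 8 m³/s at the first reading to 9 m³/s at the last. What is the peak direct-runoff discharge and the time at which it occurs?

Subtracting baseflow gives direct-runoff ordinates: 0.00, 2.83, 14.67, 28.50, 18.33, 12.17, 0.00 m³/s.
The maximum is 28.50 m³/s, occurring at the reading for t = 9 h.

Q_p = 28.50 m³/s at t = 9 h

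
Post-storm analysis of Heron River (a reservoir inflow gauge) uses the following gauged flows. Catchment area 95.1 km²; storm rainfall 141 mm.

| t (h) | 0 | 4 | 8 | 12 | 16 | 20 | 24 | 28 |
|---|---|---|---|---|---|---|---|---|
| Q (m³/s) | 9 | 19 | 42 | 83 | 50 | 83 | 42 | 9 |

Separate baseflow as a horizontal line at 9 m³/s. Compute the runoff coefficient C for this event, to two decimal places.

ΣQ_DR = 265.0 m³/s; V = ΣQ_DR·Δt = 3.816 × 10^6 m³.
Runoff depth d = V / A = 40.13 mm.
C = d / P = 40.13 / 141 = 0.28.

C ≈ 0.28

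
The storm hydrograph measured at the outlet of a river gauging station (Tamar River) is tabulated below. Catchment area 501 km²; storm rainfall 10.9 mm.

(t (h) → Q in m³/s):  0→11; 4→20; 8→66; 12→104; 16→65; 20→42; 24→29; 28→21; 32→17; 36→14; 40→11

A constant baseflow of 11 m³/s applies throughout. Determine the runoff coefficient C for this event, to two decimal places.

ΣQ_DR = 279.0 m³/s; V = ΣQ_DR·Δt = 4.018 × 10^6 m³.
Runoff depth d = V / A = 8.019 mm.
C = d / P = 8.019 / 10.9 = 0.74.

C ≈ 0.74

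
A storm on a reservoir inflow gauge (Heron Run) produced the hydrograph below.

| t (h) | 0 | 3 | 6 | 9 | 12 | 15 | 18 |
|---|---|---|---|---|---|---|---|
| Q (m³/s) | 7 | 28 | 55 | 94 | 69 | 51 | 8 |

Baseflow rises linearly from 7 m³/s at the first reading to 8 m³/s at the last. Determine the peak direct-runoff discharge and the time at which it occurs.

Subtracting baseflow gives direct-runoff ordinates: 0.00, 20.83, 47.67, 86.50, 61.33, 43.17, 0.00 m³/s.
The maximum is 86.50 m³/s, occurring at the reading for t = 9 h.

Q_p = 86.50 m³/s at t = 9 h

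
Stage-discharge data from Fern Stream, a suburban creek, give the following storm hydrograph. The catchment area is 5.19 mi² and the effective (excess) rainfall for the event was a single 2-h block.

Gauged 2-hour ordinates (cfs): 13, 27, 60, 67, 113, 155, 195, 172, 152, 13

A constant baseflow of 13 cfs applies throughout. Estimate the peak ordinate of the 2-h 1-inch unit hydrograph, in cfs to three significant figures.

U_p ≈ 364 cfs

Direct runoff: 0.0, 14.0, 47.0, 54.0, 100.0, 142.0, 182.0, 159.0, 139.0, 0.0 cfs; ΣQ_DR = 837.0 cfs, peak = 182.0 cfs.
Runoff depth d = ΣQ_DR·Δt / A = 837.0 × 7200 / (5.19 mi²) = 0.4998 in.
The 1-inch UH is the DRH scaled by (1 in)/d, so U_p = 182.0 × 1/0.4998 = 364 cfs.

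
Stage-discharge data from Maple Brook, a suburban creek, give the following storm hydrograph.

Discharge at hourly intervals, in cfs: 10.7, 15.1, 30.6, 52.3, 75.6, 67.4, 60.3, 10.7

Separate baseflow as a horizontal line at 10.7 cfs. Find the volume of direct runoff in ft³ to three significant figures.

V ≈ 8.54 × 10^5 ft³

Direct-runoff ordinates (Q − Q_b): 0.0, 4.4, 19.9, 41.6, 64.9, 56.7, 49.6, 0.0 cfs.
ΣQ_DR = 237.1 cfs.
With Δt = 1 h = 3600 s, V = ΣQ_DR · Δt = 237.1 × 3600 = 8.54 × 10^5 ft³.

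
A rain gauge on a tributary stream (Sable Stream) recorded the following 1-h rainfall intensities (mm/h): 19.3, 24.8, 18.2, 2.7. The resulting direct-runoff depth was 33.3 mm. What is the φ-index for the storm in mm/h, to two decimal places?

Only the 3 blocks with intensity above φ contribute runoff: 19.3, 24.8, 18.2 mm/h.
Σ(I−φ)·Δt = d  ⇒  (19.3+24.8+18.2 − 3φ)·1 = 33.3
φ = (62.30 − 33.3/1) / 3 = 9.67 mm/h.

φ ≈ 9.67 mm/h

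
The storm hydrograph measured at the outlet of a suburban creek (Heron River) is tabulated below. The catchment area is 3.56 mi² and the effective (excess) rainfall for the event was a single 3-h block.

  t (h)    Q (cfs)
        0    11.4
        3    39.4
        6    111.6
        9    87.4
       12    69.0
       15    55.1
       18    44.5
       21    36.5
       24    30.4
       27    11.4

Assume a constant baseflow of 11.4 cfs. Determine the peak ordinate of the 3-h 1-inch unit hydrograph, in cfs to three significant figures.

U_p ≈ 201 cfs

Direct runoff: 0.0, 28.0, 100.2, 76.0, 57.6, 43.7, 33.1, 25.1, 19.0, 0.0 cfs; ΣQ_DR = 382.7 cfs, peak = 100.2 cfs.
Runoff depth d = ΣQ_DR·Δt / A = 382.7 × 10800 / (3.56 mi²) = 0.4997 in.
The 1-inch UH is the DRH scaled by (1 in)/d, so U_p = 100.2 × 1/0.4997 = 201 cfs.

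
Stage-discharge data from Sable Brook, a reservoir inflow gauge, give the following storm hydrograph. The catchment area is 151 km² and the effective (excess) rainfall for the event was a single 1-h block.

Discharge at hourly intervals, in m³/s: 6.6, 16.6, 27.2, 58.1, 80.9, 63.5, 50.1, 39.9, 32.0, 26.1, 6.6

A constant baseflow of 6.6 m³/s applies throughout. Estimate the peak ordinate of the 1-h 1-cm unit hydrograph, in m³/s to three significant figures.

Direct runoff: 0.0, 10.0, 20.6, 51.5, 74.3, 56.9, 43.5, 33.3, 25.4, 19.5, 0.0 m³/s; ΣQ_DR = 335.0 m³/s, peak = 74.3 m³/s.
Runoff depth d = ΣQ_DR·Δt / A = 335.0 × 3600 / (151 km²) = 7.987 mm.
The 1-cm UH is the DRH scaled by (10 mm)/d, so U_p = 74.3 × 10/7.987 = 93.0 m³/s.

U_p ≈ 93.0 m³/s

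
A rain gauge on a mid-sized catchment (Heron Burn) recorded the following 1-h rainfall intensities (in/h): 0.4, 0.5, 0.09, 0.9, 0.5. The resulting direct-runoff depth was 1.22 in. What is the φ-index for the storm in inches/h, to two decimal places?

φ ≈ 0.27 in/h

Only the 4 blocks with intensity above φ contribute runoff: 0.4, 0.5, 0.9, 0.5 in/h.
Σ(I−φ)·Δt = d  ⇒  (0.4+0.5+0.9+0.5 − 4φ)·1 = 1.22
φ = (2.300 − 1.22/1) / 4 = 0.27 in/h.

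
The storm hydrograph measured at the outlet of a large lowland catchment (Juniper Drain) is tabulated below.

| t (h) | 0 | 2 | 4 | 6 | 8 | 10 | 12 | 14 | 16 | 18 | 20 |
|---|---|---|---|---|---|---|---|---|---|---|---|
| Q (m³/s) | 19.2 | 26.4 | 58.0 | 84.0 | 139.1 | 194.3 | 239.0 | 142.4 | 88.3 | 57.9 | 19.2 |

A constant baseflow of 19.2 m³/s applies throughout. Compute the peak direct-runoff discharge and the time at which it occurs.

Subtracting baseflow gives direct-runoff ordinates: 0.0, 7.2, 38.8, 64.8, 119.9, 175.1, 219.8, 123.2, 69.1, 38.7, 0.0 m³/s.
The maximum is 219.8 m³/s, occurring at the reading for t = 12 h.

Q_p = 219.8 m³/s at t = 12 h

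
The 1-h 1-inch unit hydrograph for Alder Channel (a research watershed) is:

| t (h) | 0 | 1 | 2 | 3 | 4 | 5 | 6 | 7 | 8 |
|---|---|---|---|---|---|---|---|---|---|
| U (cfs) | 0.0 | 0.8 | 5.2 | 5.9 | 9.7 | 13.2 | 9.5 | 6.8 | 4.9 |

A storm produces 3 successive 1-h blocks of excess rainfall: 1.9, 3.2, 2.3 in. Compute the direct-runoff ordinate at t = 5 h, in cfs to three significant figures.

Q ≈ 69.7 cfs

By discrete convolution, Q_j = Σ (P_i / 1 in) · U_{j−i}.
At t = 5 h (j=5): Q = (1.9/1)·13.2 + (3.2/1)·9.7 + (2.3/1)·5.9 = 69.7 cfs.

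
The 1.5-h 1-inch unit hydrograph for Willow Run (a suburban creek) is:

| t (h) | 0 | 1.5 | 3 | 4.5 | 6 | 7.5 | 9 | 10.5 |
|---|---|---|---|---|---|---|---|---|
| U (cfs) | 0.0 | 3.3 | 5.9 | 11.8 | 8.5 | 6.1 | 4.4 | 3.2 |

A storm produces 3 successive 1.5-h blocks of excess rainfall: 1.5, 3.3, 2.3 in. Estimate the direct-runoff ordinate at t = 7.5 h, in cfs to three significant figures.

By discrete convolution, Q_j = Σ (P_i / 1 in) · U_{j−i}.
At t = 7.5 h (j=5): Q = (1.5/1)·6.1 + (3.3/1)·8.5 + (2.3/1)·11.8 = 64.3 cfs.

Q ≈ 64.3 cfs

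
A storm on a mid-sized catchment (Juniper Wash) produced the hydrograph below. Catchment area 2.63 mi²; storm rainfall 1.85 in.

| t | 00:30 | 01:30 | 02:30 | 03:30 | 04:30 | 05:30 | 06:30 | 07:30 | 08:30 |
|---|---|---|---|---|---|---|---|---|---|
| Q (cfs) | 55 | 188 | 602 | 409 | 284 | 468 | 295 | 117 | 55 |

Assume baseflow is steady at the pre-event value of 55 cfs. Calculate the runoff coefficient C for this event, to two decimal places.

C ≈ 0.63

ΣQ_DR = 1978 cfs; V = ΣQ_DR·Δt = 7.121 × 10^6 ft³.
Runoff depth d = V / A = 1.165 in.
C = d / P = 1.165 / 1.85 = 0.63.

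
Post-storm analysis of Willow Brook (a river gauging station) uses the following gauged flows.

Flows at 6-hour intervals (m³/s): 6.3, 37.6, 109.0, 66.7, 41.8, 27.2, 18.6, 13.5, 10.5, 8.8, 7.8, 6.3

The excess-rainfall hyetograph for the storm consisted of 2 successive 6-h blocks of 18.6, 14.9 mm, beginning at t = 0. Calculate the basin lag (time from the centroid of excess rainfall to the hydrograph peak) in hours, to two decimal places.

Centroid of excess rainfall: t_c = Σ P_i·t̄_i / ΣP_i = 5.6687 h (block centres at 3, 9 h).
Hydrograph peak occurs at t = 12 h, so basin lag t_L = 12 − 5.6687 = 6.33 h.

t_L ≈ 6.33 h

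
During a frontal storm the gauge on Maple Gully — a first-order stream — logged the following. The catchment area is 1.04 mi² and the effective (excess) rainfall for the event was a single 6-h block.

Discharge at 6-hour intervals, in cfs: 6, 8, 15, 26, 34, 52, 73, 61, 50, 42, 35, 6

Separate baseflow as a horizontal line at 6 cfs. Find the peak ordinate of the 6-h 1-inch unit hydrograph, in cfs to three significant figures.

Direct runoff: 0.0, 2.0, 9.0, 20.0, 28.0, 46.0, 67.0, 55.0, 44.0, 36.0, 29.0, 0.0 cfs; ΣQ_DR = 336.0 cfs, peak = 67.0 cfs.
Runoff depth d = ΣQ_DR·Δt / A = 336.0 × 21600 / (1.04 mi²) = 3.004 in.
The 1-inch UH is the DRH scaled by (1 in)/d, so U_p = 67.0 × 1/3.004 = 22.3 cfs.

U_p ≈ 22.3 cfs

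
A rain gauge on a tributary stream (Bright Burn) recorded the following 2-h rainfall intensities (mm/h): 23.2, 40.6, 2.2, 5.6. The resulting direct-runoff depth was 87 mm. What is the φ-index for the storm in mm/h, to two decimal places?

Only the 2 blocks with intensity above φ contribute runoff: 23.2, 40.6 mm/h.
Σ(I−φ)·Δt = d  ⇒  (23.2+40.6 − 2φ)·2 = 87
φ = (63.80 − 87/2) / 2 = 10.15 mm/h.

φ ≈ 10.15 mm/h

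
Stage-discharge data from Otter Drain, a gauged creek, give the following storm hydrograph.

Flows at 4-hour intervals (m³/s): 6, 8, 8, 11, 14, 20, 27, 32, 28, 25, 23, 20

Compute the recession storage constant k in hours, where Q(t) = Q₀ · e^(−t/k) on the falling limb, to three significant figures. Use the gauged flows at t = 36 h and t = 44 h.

On the falling limb, Q drops from 25 to 20 m³/s between t = 36 h and t = 44 h (Δt = 8 h).
k = −Δt / ln(Q₂/Q₁) = −8 / ln(20/25) = 35.9 h.

k ≈ 35.9 h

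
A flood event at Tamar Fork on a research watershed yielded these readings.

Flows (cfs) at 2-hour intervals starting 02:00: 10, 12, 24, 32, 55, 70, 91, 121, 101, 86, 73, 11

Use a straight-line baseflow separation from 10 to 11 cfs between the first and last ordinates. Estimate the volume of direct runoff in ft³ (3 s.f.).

V ≈ 4.03 × 10^6 ft³

Direct-runoff ordinates (Q − Q_b): 0.00, 1.91, 13.82, 21.73, 44.64, 59.55, 80.45, 110.36, 90.27, 75.18, 62.09, 0.00 cfs.
ΣQ_DR = 560.0 cfs.
With Δt = 2 h = 7200 s, V = ΣQ_DR · Δt = 560.0 × 7200 = 4.03 × 10^6 ft³.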